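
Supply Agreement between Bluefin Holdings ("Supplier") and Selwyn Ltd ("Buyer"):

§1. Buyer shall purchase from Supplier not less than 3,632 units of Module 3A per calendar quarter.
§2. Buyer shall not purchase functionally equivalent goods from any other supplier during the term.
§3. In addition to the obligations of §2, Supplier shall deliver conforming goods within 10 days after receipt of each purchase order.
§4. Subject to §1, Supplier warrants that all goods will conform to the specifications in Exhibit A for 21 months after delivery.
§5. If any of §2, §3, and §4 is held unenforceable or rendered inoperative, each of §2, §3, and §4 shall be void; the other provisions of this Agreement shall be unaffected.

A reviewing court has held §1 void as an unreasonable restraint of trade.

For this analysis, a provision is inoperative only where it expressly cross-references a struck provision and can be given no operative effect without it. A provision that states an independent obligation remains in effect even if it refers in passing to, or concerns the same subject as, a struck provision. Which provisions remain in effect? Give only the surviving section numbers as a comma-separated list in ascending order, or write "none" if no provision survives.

§1 is struck. §4 mentions §1 but its own obligation stands independently of §1, so §4 is not affected. No other provision's operative terms depend on §1. §5 ties §2, §3, and §4 together, but none of those is affected here; the remaining provisions continue in force under §5. §2, §3, §4, and §5 remain in effect.

2, 3, 4, 5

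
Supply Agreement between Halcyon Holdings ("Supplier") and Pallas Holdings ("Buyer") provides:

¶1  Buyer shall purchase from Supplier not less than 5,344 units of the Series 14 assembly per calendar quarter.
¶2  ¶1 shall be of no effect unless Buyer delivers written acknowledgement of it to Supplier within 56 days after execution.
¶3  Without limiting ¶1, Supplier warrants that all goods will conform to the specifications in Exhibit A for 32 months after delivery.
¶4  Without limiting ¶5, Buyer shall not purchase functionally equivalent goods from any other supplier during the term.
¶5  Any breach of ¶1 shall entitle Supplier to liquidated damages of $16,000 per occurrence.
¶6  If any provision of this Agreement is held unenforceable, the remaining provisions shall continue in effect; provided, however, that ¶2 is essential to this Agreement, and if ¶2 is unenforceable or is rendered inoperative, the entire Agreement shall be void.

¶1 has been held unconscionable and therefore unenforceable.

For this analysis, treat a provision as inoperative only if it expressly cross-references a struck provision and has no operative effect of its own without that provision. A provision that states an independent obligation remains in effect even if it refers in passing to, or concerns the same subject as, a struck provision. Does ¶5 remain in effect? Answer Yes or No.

¶1 is struck. The only function of ¶2 is the acknowledgement condition for ¶1, so it cannot stand once ¶1 is removed. ¶5 operates only by reference to ¶1, so it falls with ¶1. ¶6 makes ¶2 an essential term, and ¶2 has been rendered inoperative by the cascade; under ¶6, the entire Agreement is therefore void. No provision of the Agreement survives. ¶5 is among the inoperative provisions, so the answer is no.

No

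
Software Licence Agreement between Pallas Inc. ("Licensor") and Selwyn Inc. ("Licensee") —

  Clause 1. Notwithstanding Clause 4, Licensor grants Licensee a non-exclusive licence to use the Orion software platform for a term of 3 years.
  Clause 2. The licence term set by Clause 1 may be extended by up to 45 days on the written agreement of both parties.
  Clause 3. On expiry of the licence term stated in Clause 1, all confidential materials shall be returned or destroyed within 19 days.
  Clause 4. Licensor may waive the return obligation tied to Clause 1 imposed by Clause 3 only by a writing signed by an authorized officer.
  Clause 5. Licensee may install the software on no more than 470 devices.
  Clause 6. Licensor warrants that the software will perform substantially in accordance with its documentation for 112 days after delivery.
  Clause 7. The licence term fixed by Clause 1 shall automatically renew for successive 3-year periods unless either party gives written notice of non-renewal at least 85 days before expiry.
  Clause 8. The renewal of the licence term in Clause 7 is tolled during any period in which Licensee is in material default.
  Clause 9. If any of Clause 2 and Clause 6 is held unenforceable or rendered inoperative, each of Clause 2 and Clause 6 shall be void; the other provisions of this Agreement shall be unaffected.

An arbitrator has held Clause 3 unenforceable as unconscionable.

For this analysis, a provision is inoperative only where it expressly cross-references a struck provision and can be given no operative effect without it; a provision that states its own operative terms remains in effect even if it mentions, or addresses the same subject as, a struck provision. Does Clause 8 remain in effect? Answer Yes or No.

Yes

Clause 3 is struck. Clause 4 has no operative effect of its own apart from Clause 3 and is therefore inoperative. Although Clause 1 refers to Clause 4, its operative terms do not depend on Clause 4, so it remains in effect. Clause 9 ties Clause 2 and Clause 6 together, but none of those is affected here; the remaining provisions continue in force under Clause 9. That leaves Clause 1, Clause 2, Clause 5, Clause 6, Clause 7, Clause 8, and Clause 9 in effect. Clause 8 is among the surviving provisions, so the answer is yes.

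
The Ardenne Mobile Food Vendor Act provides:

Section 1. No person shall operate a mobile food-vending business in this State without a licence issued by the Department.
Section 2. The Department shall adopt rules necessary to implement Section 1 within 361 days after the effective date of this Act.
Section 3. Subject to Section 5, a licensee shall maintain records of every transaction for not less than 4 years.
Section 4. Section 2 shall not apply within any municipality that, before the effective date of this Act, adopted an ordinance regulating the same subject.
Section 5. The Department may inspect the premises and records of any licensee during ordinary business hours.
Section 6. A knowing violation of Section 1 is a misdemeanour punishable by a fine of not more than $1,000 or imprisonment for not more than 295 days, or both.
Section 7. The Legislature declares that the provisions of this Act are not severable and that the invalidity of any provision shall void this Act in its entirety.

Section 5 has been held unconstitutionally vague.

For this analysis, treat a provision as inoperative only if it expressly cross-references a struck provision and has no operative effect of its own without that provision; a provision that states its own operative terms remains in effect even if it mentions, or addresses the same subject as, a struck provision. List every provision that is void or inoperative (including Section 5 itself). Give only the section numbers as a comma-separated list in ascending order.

1, 2, 3, 4, 5, 6, 7

Section 5 is struck. No other provision's operative terms depend on Section 5. Section 7 provides that the Act is not severable, so the invalidity of any one provision voids the entire Act. No provision of the Act survives.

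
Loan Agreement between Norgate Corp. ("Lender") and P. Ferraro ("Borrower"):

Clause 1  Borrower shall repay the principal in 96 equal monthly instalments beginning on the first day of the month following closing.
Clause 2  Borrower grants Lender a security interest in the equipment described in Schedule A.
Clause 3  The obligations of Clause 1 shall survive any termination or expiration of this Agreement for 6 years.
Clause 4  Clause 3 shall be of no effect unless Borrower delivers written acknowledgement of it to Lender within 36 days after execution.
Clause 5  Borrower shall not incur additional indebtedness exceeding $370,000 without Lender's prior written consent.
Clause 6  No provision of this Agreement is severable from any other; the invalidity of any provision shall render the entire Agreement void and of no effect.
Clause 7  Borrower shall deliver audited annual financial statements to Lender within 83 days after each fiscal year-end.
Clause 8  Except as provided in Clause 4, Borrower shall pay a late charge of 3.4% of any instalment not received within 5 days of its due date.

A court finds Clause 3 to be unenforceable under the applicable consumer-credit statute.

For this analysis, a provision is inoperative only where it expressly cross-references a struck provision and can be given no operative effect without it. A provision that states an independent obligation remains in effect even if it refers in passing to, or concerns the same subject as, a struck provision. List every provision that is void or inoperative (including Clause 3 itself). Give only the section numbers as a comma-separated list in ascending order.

1, 2, 3, 4, 5, 6, 7, 8

Clause 3 is struck. The only function of Clause 4 is the acknowledgement condition for Clause 3, so it cannot stand once Clause 3 is removed. Clause 6 provides that the Agreement is not severable, so the invalidity of any one provision voids the entire Agreement. No provision of the Agreement survives.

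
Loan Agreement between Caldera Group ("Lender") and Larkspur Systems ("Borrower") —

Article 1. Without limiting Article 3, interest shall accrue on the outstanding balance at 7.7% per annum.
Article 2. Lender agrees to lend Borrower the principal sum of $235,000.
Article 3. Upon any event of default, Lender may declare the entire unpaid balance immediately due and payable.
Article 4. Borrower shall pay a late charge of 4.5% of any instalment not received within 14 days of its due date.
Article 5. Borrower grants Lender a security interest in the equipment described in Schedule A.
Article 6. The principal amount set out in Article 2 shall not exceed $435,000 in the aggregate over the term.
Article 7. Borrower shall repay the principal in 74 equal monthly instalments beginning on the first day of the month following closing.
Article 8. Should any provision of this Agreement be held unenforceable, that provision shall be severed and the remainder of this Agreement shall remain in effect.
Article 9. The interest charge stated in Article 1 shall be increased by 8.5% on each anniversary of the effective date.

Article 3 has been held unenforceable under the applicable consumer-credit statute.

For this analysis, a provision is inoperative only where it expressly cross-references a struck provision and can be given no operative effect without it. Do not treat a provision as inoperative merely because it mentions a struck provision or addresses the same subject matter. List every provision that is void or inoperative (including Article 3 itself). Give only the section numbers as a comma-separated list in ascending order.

Article 3 is struck. Article 1 mentions Article 3 but its own obligation stands independently of Article 3, so Article 1 is not affected. Nothing else in the Agreement is defined by reference to Article 3. Under the severability clause in Article 8, the remaining provisions continue in force. That leaves Article 1, Article 2, Article 4, Article 5, Article 6, Article 7, Article 8, and Article 9 in effect.

3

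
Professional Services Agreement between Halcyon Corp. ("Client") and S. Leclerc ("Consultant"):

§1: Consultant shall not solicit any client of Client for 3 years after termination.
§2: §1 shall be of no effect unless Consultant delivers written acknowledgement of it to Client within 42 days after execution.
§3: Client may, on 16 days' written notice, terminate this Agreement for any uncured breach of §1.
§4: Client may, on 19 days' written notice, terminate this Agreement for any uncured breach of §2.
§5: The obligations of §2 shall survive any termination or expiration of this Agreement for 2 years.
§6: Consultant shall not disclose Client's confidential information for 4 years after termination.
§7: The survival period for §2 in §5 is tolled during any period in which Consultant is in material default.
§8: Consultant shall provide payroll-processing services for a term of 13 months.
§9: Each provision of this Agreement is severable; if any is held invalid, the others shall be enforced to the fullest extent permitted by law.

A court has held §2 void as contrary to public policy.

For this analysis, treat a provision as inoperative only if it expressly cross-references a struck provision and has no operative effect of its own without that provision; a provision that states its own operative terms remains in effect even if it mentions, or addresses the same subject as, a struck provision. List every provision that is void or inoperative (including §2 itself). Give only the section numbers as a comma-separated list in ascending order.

§2 is struck. §4 has no operative effect of its own apart from §2 and is therefore inoperative. §5 merely fixes the survival period for §2; with §2 gone it has nothing to operate on and falls away. §7 has no operative effect of its own apart from §5 and is therefore inoperative. §9 is a severability clause and preserves every provision that can still be given independent effect. §1, §3, §6, §8, and §9 remain in effect.

2, 4, 5, 7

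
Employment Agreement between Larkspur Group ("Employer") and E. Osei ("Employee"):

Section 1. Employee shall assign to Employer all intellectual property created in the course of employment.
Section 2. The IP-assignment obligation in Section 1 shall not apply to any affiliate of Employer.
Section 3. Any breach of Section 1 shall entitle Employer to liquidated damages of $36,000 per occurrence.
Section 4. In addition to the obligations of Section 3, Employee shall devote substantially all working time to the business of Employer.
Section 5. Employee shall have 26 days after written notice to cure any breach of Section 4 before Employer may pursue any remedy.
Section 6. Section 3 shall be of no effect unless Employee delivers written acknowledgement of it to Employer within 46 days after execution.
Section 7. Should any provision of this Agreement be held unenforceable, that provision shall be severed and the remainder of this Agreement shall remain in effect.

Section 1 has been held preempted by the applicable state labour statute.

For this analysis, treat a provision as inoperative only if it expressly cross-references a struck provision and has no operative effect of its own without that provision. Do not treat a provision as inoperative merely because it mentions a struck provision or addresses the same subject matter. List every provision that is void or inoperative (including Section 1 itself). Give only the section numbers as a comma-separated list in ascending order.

1, 2, 3, 6

Section 1 is struck. Section 2 does nothing except set the carve-out from the IP-assignment obligation by reference to Section 1; with Section 1 gone it has no independent effect and is inoperative. Section 3 has no operative effect of its own apart from Section 1 and is therefore inoperative. Section 6 merely fixes the acknowledgement condition for Section 3; with Section 3 gone it has nothing to operate on and falls away. Although Section 4 refers to Section 3, its operative terms do not depend on Section 3, so it remains in effect. Section 7 is a severability clause and preserves every provision that can still be given independent effect. Section 4, Section 5, and Section 7 remain in effect.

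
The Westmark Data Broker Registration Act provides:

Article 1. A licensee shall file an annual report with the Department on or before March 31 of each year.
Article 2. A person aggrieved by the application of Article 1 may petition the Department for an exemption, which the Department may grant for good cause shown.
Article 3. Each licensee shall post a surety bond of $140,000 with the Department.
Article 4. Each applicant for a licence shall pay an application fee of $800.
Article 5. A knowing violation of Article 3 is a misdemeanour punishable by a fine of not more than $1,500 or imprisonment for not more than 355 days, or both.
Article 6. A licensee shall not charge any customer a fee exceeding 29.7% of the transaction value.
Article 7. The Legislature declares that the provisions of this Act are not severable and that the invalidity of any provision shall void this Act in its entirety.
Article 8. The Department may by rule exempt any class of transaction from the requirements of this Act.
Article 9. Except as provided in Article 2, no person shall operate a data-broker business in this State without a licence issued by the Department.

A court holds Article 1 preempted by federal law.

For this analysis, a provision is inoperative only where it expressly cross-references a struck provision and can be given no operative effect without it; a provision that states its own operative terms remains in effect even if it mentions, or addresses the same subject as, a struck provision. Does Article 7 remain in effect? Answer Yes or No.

No

Article 1 is struck. Article 2 operates only by reference to Article 1, so it falls with Article 1. Article 7 provides that the Act is not severable, so the invalidity of any one provision voids the entire Act. No provision of the Act survives. Article 7 is among the inoperative provisions, so the answer is no.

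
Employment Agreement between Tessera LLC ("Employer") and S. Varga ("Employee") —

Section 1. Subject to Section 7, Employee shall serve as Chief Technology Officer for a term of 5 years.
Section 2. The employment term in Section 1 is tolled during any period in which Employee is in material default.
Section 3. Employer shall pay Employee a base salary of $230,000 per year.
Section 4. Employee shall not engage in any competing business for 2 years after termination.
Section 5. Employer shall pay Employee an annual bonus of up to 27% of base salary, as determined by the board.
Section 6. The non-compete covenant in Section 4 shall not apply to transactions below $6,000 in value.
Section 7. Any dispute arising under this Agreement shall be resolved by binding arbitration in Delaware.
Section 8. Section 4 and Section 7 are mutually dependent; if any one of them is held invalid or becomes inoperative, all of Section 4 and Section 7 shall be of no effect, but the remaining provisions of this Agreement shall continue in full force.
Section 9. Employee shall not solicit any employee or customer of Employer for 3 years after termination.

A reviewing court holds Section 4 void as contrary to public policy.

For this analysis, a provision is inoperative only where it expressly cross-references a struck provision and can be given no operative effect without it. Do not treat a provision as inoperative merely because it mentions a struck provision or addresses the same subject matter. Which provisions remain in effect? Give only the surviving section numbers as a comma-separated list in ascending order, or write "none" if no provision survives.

1, 2, 3, 5, 8, 9

Section 4 is struck. Section 6 operates only by reference to Section 4, so it falls with Section 4. Section 1 mentions Section 7 but its own obligation stands independently of Section 7, so Section 1 is not affected. Section 8 declares Section 4 and Section 7 mutually dependent; since one of them has fallen, all of them are of no effect. That brings down Section 7 as well. The remainder continues in force under Section 8. Section 1, Section 2, Section 3, Section 5, Section 8, and Section 9 remain in effect.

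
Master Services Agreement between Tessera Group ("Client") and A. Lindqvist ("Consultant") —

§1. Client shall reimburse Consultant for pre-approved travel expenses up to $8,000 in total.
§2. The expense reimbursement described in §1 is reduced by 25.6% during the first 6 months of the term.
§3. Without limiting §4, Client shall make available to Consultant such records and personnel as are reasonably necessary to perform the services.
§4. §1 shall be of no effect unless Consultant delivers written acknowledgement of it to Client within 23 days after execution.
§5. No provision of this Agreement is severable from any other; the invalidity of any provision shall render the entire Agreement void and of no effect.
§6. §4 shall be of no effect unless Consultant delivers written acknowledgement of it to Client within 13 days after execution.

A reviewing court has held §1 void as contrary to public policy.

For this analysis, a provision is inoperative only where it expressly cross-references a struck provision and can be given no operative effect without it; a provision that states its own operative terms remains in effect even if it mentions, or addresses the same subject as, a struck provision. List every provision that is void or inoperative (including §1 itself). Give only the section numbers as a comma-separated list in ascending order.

§1 is struck. §2 operates only by reference to §1, so it falls with §1. §4 operates only by reference to §1, so it falls with §1. §6 has no operative effect of its own apart from §4 and is therefore inoperative. §5 provides that the Agreement is not severable, so the invalidity of any one provision voids the entire Agreement. No provision of the Agreement survives.

1, 2, 3, 4, 5, 6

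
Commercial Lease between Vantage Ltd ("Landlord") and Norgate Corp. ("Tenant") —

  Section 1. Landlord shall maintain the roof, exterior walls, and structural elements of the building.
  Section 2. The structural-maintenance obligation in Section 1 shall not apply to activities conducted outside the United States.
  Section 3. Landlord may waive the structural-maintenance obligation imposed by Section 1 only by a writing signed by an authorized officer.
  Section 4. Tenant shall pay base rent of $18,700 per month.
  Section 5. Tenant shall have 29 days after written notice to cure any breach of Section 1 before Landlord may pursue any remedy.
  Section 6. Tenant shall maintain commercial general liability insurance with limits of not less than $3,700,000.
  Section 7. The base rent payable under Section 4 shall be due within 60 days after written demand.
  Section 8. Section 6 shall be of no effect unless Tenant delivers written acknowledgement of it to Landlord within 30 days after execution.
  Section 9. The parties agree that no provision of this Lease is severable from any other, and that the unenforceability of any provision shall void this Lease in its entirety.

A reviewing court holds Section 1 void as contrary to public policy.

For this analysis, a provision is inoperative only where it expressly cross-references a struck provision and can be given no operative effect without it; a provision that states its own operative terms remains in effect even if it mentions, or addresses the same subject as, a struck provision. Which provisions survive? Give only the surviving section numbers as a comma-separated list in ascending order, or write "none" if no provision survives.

none

Section 1 is struck. Section 2 operates only by reference to Section 1, so it falls with Section 1. Section 3 operates only by reference to Section 1, so it falls with Section 1. The only function of Section 5 is the cure period for breach of Section 1, so it cannot stand once Section 1 is removed. Section 9 provides that the Lease is not severable, so the invalidity of any one provision voids the entire Lease. No provision of the Lease survives.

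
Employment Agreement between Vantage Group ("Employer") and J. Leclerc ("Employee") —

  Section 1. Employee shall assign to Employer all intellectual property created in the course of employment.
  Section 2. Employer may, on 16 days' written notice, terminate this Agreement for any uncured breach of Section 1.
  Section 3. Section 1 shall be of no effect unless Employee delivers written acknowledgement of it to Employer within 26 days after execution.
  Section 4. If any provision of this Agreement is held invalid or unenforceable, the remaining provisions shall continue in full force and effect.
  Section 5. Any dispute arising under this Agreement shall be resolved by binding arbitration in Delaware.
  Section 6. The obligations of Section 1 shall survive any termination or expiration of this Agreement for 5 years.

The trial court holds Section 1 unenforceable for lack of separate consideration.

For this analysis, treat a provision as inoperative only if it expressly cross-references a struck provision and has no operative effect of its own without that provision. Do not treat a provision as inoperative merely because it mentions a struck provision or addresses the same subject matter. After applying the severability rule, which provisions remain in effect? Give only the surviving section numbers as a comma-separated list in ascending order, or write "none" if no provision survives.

Section 1 is struck. The only function of Section 2 is the termination right for breach of Section 1, so it cannot stand once Section 1 is removed. Section 3 operates only by reference to Section 1, so it falls with Section 1. The only function of Section 6 is the survival period for Section 1, so it cannot stand once Section 1 is removed. Section 4 is a severability clause and preserves every provision that can still be given independent effect. The provisions still in force are Section 4 and Section 5.

4, 5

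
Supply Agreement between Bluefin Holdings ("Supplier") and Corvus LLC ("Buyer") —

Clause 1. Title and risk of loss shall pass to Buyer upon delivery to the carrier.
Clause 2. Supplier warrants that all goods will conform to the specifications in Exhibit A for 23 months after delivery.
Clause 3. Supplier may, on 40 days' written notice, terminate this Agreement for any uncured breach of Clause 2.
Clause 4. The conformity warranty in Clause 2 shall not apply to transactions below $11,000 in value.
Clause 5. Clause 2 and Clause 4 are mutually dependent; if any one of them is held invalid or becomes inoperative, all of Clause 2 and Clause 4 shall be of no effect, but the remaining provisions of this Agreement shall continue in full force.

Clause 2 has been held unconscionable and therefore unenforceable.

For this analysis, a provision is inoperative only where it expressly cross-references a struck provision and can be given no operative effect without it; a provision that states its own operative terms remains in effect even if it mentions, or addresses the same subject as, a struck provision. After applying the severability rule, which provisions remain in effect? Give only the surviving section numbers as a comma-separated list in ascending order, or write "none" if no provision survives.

1, 5

Clause 2 is struck. Clause 3 operates only by reference to Clause 2, so it falls with Clause 2. Clause 4 operates only by reference to Clause 2, so it falls with Clause 2. Clause 5 declares Clause 2 and Clause 4 mutually dependent; since one of them has fallen, all of them are of no effect. The remainder continues in force under Clause 5. The provisions still in force are Clause 1 and Clause 5.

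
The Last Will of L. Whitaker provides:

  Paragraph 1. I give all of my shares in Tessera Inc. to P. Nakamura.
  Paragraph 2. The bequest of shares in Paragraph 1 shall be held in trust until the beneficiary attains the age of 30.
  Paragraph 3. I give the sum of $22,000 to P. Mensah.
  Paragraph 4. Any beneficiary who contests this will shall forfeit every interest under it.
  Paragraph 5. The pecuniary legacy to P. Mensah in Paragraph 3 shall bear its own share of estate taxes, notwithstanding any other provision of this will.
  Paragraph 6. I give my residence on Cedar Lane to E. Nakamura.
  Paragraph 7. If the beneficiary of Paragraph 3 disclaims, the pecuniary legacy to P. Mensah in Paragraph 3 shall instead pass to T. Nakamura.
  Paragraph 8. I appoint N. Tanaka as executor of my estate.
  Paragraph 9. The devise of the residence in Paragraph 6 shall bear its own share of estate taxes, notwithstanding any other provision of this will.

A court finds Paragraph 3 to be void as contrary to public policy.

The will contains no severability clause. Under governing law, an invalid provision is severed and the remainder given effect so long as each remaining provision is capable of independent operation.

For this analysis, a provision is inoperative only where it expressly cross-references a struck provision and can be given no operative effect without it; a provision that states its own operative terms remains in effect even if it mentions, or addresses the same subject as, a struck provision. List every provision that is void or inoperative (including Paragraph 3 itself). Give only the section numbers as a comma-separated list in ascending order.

3, 5, 7

Paragraph 3 is struck. Paragraph 5 has no operative effect of its own apart from Paragraph 3 and is therefore inoperative. Paragraph 7 operates only by reference to Paragraph 3, so it falls with Paragraph 3. With no severability clause, the stated default rule severs what cannot stand and enforces each remaining provision that can operate on its own. Paragraph 1, Paragraph 2, Paragraph 4, Paragraph 6, Paragraph 8, and Paragraph 9 remain in effect.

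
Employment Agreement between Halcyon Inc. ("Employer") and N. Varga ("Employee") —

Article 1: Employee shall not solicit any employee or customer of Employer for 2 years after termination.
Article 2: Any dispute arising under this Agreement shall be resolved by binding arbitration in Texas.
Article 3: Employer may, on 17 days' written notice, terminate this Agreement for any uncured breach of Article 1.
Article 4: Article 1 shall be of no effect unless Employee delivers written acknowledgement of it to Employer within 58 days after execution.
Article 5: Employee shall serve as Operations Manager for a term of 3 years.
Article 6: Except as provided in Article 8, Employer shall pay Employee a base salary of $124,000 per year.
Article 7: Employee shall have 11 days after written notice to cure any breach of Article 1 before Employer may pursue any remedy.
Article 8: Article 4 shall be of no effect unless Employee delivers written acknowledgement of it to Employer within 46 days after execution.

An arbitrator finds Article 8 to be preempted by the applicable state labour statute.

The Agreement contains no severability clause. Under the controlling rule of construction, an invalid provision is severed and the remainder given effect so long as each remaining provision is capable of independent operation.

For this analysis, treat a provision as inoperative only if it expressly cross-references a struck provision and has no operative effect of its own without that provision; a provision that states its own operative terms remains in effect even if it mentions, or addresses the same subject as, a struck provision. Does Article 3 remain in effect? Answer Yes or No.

Yes

Article 8 is struck. Although Article 6 refers to Article 8, its operative terms do not depend on Article 8, so it remains in effect. Nothing else in the Agreement is defined by reference to Article 8. With no severability clause, the stated default rule severs what cannot stand and enforces each remaining provision that can operate on its own. That leaves Article 1, Article 2, Article 3, Article 4, Article 5, Article 6, and Article 7 in effect. Article 3 is among the surviving provisions, so the answer is yes.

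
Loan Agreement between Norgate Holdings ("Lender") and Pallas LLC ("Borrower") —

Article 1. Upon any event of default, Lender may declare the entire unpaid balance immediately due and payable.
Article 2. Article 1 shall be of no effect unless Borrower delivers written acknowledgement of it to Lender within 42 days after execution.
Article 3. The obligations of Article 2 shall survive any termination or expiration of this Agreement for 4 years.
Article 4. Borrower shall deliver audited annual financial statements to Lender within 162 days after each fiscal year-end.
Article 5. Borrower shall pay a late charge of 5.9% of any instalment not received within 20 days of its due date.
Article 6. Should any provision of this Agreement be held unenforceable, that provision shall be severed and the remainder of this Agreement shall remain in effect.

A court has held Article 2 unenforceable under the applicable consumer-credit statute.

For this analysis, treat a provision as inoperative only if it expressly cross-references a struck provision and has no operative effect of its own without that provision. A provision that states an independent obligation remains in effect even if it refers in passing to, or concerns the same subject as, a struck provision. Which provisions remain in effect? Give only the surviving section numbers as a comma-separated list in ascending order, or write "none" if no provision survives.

Article 2 is struck. The only function of Article 3 is the survival period for Article 2, so it cannot stand once Article 2 is removed. Article 6 is a severability clause and preserves every provision that can still be given independent effect. That leaves Article 1, Article 4, Article 5, and Article 6 in effect.

1, 4, 5, 6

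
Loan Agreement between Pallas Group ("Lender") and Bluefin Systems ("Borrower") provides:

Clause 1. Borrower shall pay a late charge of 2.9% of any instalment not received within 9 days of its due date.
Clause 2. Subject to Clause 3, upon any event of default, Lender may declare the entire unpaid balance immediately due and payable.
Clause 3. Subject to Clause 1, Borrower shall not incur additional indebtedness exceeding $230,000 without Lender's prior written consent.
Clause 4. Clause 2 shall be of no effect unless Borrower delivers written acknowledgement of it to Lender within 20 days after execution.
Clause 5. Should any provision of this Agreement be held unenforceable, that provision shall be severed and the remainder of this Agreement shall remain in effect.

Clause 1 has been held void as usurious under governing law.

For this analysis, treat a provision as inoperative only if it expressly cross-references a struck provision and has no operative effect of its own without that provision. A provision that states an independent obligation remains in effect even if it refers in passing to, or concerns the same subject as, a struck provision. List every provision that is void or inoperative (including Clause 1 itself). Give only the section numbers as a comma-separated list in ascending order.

1

Clause 1 is struck. Although Clause 3 refers to Clause 1, its operative terms do not depend on Clause 1, so it remains in effect. No other provision's operative terms depend on Clause 1. Under the severability clause in Clause 5, the remaining provisions continue in force. Clause 2, Clause 3, Clause 4, and Clause 5 remain in effect.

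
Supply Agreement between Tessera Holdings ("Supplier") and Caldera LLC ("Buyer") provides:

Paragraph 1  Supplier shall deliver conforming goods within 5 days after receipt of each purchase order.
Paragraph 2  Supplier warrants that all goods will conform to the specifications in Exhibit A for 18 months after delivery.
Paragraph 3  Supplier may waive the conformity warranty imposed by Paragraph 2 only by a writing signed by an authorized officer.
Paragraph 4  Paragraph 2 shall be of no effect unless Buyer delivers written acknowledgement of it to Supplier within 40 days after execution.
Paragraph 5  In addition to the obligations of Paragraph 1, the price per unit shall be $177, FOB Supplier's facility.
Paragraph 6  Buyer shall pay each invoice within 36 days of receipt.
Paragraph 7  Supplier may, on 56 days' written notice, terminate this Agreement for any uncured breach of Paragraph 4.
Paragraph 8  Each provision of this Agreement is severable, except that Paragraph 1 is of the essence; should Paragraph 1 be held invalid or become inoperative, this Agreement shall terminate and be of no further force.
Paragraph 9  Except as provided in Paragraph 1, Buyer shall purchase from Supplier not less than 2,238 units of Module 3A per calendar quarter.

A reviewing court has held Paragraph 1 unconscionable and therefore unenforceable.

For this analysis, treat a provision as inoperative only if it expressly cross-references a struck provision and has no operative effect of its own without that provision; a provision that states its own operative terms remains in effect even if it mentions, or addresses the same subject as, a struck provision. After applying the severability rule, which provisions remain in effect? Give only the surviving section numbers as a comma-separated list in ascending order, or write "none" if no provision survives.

none

Paragraph 1 is struck. No other provision's operative terms depend on Paragraph 1. Paragraph 8 makes Paragraph 1 an essential term, and Paragraph 1 is the provision held invalid; under Paragraph 8, the entire Agreement is therefore void. No provision of the Agreement survives.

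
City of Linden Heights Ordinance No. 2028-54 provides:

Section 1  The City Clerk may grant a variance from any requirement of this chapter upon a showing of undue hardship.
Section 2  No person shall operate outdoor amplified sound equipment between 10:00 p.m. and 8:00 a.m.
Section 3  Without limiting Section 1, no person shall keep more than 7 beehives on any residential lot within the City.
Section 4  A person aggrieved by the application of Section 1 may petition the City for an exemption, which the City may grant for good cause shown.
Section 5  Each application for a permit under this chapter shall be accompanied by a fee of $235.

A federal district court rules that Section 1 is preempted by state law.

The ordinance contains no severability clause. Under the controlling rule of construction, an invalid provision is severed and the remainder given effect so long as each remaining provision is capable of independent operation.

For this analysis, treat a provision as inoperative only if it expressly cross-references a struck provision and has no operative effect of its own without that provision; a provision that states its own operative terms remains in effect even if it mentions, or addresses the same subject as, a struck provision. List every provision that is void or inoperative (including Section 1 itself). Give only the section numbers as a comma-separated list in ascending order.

1, 4

Section 1 is struck. The only function of Section 4 is the exemption procedure for Section 1, so it cannot stand once Section 1 is removed. Section 3 mentions Section 1 but its own obligation stands independently of Section 1, so Section 3 is not affected. With no severability clause, the stated default rule severs what cannot stand and enforces each remaining provision that can operate on its own. That leaves Section 2, Section 3, and Section 5 in effect.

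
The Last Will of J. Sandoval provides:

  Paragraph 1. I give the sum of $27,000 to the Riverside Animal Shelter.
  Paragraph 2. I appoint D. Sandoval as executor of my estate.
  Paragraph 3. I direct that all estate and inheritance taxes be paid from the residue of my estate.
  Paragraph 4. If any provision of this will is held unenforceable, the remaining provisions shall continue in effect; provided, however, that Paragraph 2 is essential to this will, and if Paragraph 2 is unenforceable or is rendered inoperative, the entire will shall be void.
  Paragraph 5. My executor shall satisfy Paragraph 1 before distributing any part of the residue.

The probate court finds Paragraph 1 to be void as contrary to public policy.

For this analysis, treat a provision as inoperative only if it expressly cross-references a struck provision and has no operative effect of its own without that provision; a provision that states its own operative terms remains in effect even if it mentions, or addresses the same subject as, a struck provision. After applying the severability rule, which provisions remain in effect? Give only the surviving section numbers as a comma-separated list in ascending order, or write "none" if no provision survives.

Paragraph 1 is struck. Paragraph 5 operates only by reference to Paragraph 1, so it falls with Paragraph 1. Paragraph 4 makes Paragraph 2 an essential term, but Paragraph 2 is unaffected, so the severability proviso in Paragraph 4 preserves the remaining provisions. Paragraph 2, Paragraph 3, and Paragraph 4 remain in effect.

2, 3, 4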